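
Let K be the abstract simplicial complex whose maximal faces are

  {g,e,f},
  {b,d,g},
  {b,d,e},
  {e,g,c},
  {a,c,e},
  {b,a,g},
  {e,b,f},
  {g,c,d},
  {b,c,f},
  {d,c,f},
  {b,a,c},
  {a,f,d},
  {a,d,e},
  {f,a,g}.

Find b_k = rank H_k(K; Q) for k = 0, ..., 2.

Take the total order a < b < c < d < e < f < g on the vertex set. Then K (dimension 2) consists of the simplices:

  0-simplices (7): a, b, c, d, e, f, g
  1-simplices (21): ab, ac, ad, ae, af, ag, bc, bd, be, bf, bg, cd, ce, cf, cg, de, df, dg, ef, eg, fg
  2-simplices (14): abc, abg, ace, ade, adf, afg, bcf, bde, bdg, bef, cdf, cdg, ceg, efg

Hence C_0 ≅ Z^7, C_1 ≅ Z^21, C_2 ≅ Z^14.

∂_1: C_1 → C_0 sends each edge [p,q] (with p < q) to q − p.
This gives a 7×21 integer matrix of rank 6; reducing to Smith normal form yields diagonal entries (1,1,1,1,1,1).

Boundary ∂_2: C_2 → C_1 acts by ∂[p,q,r] = [q,r] − [p,r] + [p,q]. For instance
  ∂ade = de − ae + ad,
  ∂ace = ce − ae + ac.
As a 21×14 matrix over Z this has rank 13, with invariant factors (1,1,1,1,1,1,1,1,1,1,1,1,1).

Computing H_k = (kernel of ∂_k) / (image of ∂_{k+1}):

  H_0: rank C_0 − rank ∂_1 = 7 − 6 = 1, and the invariant factors of ∂_1 are all 1, so H_0 ≅ Z.
  H_1: rank ker ∂_1 − rank ∂_2 = (21 − 6) − 13 = 2, and the invariant factors of ∂_2 are all 1, so H_1 ≅ Z^2.
  H_2: rank ker ∂_2 − rank ∂_3 = (14 − 13) − 0 = 1, and there is no ∂_3, so H_2 ≅ Z.

Hence the Betti numbers are b_0 = 1, b_1 = 2, b_2 = 1.

b_0 = 1, b_1 = 2, b_2 = 1.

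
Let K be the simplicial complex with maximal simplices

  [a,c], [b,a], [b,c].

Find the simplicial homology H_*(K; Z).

H_0 ≅ Z,  H_1 ≅ Z.

Fix the vertex order a < b < c and write every simplex with vertices in increasing order. Then dim K = 1 and the simplices of K are:

  0-simplices (3): a, b, c
  1-simplices (3): ab, ac, bc

giving chain groups C_0 ≅ Z^3, C_1 ≅ Z^3.

Boundary ∂_1: C_1 → C_0 maps an edge to its endpoints' difference, ∂[p,q] = q − p.
The 3×3 boundary matrix has rank 2 and Smith normal form diag(1,1).

Now H_k = ker ∂_k / im ∂_{k+1}, so:

  H_0: rank C_0 − rank ∂_1 = 3 − 2 = 1, and the invariant factors of ∂_1 are all 1, so H_0 ≅ Z.
  H_1: rank ker ∂_1 − rank ∂_2 = (3 − 2) − 0 = 1, and there is no ∂_2, so H_1 ≅ Z.

As a check, the Euler characteristic is 3 − 3 = 0, which agrees with 1 − 1 = 0.
(K is a triangulation of the circle S^1.)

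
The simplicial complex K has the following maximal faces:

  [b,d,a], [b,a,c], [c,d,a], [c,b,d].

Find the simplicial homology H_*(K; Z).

H_0 ≅ Z,  H_1 = 0,  H_2 ≅ Z.

Fix the vertex order a < b < c < d and write every simplex with vertices in increasing order. Then dim K = 2 and the simplices of K are:

  0-simplices (4): a, b, c, d
  1-simplices (6): ab, ac, ad, bc, bd, cd
  2-simplices (4): abc, abd, acd, bcd

Hence C_0 ≅ Z^4, C_1 ≅ Z^6, C_2 ≅ Z^4.

Boundary ∂_1: C_1 → C_0 maps an edge to its endpoints' difference, ∂[p,q] = q − p. For instance
  ∂ac = c − a.
As a 4×6 matrix over Z this has rank 3, with invariant factors (1,1,1).

The boundary map ∂_2: C_2 → C_1 maps a triangle to the signed sum of its edges. For instance
  ∂abc = bc − ac + ab,
  ∂acd = cd − ad + ac.
The 6×4 boundary matrix has rank 3 and Smith normal form diag(1,1,1).

From H_k ≅ ker(∂_k) / im(∂_{k+1}) we obtain:

  H_0: rank C_0 − rank ∂_1 = 4 − 3 = 1, and the invariant factors of ∂_1 are all 1, so H_0 = Z.
  H_1: rank ker ∂_1 − rank ∂_2 = (6 − 3) − 3 = 0, and the invariant factors of ∂_2 are all 1, so H_1 = 0.
  H_2: rank ker ∂_2 − rank ∂_3 = (4 − 3) − 0 = 1, and there is no ∂_3, so H_2 = Z.

(K is a triangulation of the 2-sphere S^2.)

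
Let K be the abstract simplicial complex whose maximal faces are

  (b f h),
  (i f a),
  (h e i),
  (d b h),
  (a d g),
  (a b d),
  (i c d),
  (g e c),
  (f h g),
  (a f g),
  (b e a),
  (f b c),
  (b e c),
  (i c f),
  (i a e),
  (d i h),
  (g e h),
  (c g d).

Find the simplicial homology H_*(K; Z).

We work with the vertex ordering a < b < c < d < e < f < g < h < i. The simplices of K, each written with vertices in increasing order, are:

  0-simplices (9): a, b, c, d, e, f, g, h, i
  1-simplices (27): ab, ad, ae, af, ag, ai, bc, bd, be, bf, bh, cd, ce, cf, cg, ci, dg, dh, di, eg, eh, ei, fg, fh, fi, gh, hi
  2-simplices (18): abd, abe, adg, aei, afg, afi, bce, bcf, bdh, bfh, cdg, cdi, ceg, cfi, dhi, egh, ehi, fgh

giving chain groups C_0 ≅ Z^9, C_1 ≅ Z^27, C_2 ≅ Z^18.

Boundary ∂_1: C_1 → C_0 sends each edge [p,q] (with p < q) to q − p. For instance
  ∂ai = i − a.
The resulting 9×27 matrix has rank 8, and its Smith normal form has invariant factors (1,1,1,1,1,1,1,1).

Boundary ∂_2: C_2 → C_1 sends each 2-simplex [p,q,r] to [q,r] − [p,r] + [p,q]. For instance
  ∂abe = be − ae + ab,
  ∂dhi = hi − di + dh.
The resulting 27×18 matrix has rank 17, and its Smith normal form has invariant factors (1,1,1,1,1,1,1,1,1,1,1,1,1,1,1,1,1).

Now H_k = ker ∂_k / im ∂_{k+1}, so:

  H_0: rank C_0 − rank ∂_1 = 9 − 8 = 1, and the invariant factors of ∂_1 are all 1, so H_0 = Z.
  H_1: rank ker ∂_1 − rank ∂_2 = (27 − 8) − 17 = 2, and the invariant factors of ∂_2 are all 1, so H_1 = Z^2.
  H_2: rank ker ∂_2 − rank ∂_3 = (18 − 17) − 0 = 1, and there is no ∂_3, so H_2 = Z.

(K is a triangulation of the torus T^2.)

H_0 ≅ Z,  H_1 ≅ Z^2,  H_2 ≅ Z.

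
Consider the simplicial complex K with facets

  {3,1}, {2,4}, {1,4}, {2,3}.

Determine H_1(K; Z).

H_1 ≅ Z.

Order the vertices as 1 < 2 < 3 < 4. Listing each simplex with vertices in this order, K has dimension 1 with simplices:

  0-simplices (4): [1], [2], [3], [4]
  1-simplices (4): [1,3], [1,4], [2,3], [2,4]

Hence C_0 ≅ Z^4, C_1 ≅ Z^4.

Boundary ∂_1: C_1 → C_0 sends each edge [p,q] (with p < q) to q − p.
The 4×4 boundary matrix has rank 3 and Smith normal form diag(1,1,1).

Reading off H_k = ker ∂_k / im ∂_{k+1}:

  H_1: rank ker ∂_1 − rank ∂_2 = (4 − 3) − 0 = 1, and there is no ∂_2, so H_1 = Z.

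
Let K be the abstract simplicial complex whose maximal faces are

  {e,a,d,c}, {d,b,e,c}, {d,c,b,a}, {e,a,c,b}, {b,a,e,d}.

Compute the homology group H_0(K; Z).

K has 5 vertices, 10 edges, 10 triangles, 5 3-simplices.
rank ∂_0 = 0, rank ∂_1 = 4 ⇒ b_0 = 5 − 0 − 4 = 1; all invariant factors of ∂_1 are 1 so no torsion. So H_0 ≅ Z.

H_0 ≅ Z.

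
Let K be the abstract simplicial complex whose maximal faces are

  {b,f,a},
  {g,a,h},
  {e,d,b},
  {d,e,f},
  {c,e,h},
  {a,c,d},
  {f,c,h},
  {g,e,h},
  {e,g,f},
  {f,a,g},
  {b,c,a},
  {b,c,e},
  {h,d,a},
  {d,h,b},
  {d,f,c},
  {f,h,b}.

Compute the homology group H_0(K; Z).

K has 8 vertices, 24 edges, 16 triangles.
rank ∂_0 = 0, rank ∂_1 = 7 ⇒ b_0 = 8 − 0 − 7 = 1; all invariant factors of ∂_1 are 1 so no torsion. So H_0 = Z.

H_0 ≅ Z.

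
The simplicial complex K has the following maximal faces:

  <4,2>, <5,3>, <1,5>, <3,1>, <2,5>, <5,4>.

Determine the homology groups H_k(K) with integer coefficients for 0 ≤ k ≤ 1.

Fix the vertex order 1 < 2 < 3 < 4 < 5 and write every simplex with vertices in increasing order. Then dim K = 1 and the simplices of K are:

  0-simplices (5): [1], [2], [3], [4], [5]
  1-simplices (6): [1,3], [1,5], [2,4], [2,5], [3,5], [4,5]

so the chain groups are C_0 ≅ Z^5, C_1 ≅ Z^6.

Boundary ∂_1: C_1 → C_0 sends each edge [p,q] (with p < q) to q − p.
As a 5×6 matrix over Z this has rank 4, with invariant factors (1,1,1,1).

From H_k ≅ ker(∂_k) / im(∂_{k+1}) we obtain:

  H_0: rank C_0 − rank ∂_1 = 5 − 4 = 1, and the invariant factors of ∂_1 are all 1, so H_0 = Z.
  H_1: rank ker ∂_1 − rank ∂_2 = (6 − 4) − 0 = 2, and there is no ∂_2, so H_1 = Z^2.

H_0 = Z,  H_1 = Z^2.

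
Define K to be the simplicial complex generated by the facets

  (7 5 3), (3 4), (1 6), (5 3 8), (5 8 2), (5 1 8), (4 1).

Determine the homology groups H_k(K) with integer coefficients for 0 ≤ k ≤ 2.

We work with the vertex ordering 1 < 2 < 3 < 4 < 5 < 6 < 7 < 8. The simplices of K, each written with vertices in increasing order, are:

  0-simplices (8): [1], [2], [3], [4], [5], [6], [7], [8]
  1-simplices (12): [1,4], [1,5], [1,6], [1,8], [2,5], [2,8], [3,4], [3,5], [3,7], [3,8], [5,7], [5,8]
  2-simplices (4): [1,5,8], [2,5,8], [3,5,7], [3,5,8]

giving chain groups C_0 ≅ Z^8, C_1 ≅ Z^12, C_2 ≅ Z^4.

Boundary ∂_1: C_1 → C_0 sends each edge [p,q] (with p < q) to q − p.
The resulting 8×12 matrix has rank 7, and its Smith normal form has invariant factors (1,1,1,1,1,1,1).

Boundary ∂_2: C_2 → C_1 acts by ∂[p,q,r] = [q,r] − [p,r] + [p,q]. For instance
  ∂[3,5,7] = [5,7] − [3,7] + [3,5],
  ∂[2,5,8] = [5,8] − [2,8] + [2,5].
The 12×4 boundary matrix has rank 4 and Smith normal form diag(1,1,1,1).

Reading off H_k = ker ∂_k / im ∂_{k+1}:

  H_0: rank C_0 − rank ∂_1 = 8 − 7 = 1, and the invariant factors of ∂_1 are all 1, so H_0 = Z.
  H_1: rank ker ∂_1 − rank ∂_2 = (12 − 7) − 4 = 1, and the invariant factors of ∂_2 are all 1, so H_1 = Z.
  H_2: rank ker ∂_2 − rank ∂_3 = (4 − 4) − 0 = 0, and there is no ∂_3, so H_2 = 0.

H_0 ≅ Z,  H_1 ≅ Z,  H_2 = 0.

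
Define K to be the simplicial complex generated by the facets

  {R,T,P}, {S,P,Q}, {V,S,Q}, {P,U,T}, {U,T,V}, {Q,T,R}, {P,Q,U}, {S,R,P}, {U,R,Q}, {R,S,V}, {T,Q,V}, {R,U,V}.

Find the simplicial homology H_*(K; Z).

H_0 ≅ Z,  H_1 ≅ Z/2Z,  H_2 = 0.

Order the vertices as P < Q < R < S < T < U < V. Listing each simplex with vertices in this order, K has dimension 2 with simplices:

  0-simplices (7): P, Q, R, S, T, U, V
  1-simplices (18): PQ, PR, PS, PT, PU, QR, QS, QT, QU, QV, RS, RT, RU, RV, SV, TU, TV, UV
  2-simplices (12): PQS, PQU, PRS, PRT, PTU, QRT, QRU, QSV, QTV, RSV, RUV, TUV

Hence C_0 ≅ Z^7, C_1 ≅ Z^18, C_2 ≅ Z^12.

∂_1: C_1 → C_0 sends each edge [p,q] (with p < q) to q − p.
The resulting 7×18 matrix has rank 6, and its Smith normal form has invariant factors (1,1,1,1,1,1).

∂_2: C_2 → C_1 acts by ∂[p,q,r] = [q,r] − [p,r] + [p,q]. For instance
  ∂QSV = SV − QV + QS,
  ∂QRU = RU − QU + QR.
The resulting 18×12 matrix has rank 12, and its Smith normal form has invariant factors (1,1,1,1,1,1,1,1,1,1,1,2).

Reading off H_k = ker ∂_k / im ∂_{k+1}:

  H_0: rank C_0 − rank ∂_1 = 7 − 6 = 1, and the invariant factors of ∂_1 are all 1, so H_0 = Z.
  H_1: rank ker ∂_1 − rank ∂_2 = (18 − 6) − 12 = 0, and ∂_2 has invariant factor 2 > 1, so H_1 = Z/2Z.
  H_2: rank ker ∂_2 − rank ∂_3 = (12 − 12) − 0 = 0, and there is no ∂_3, so H_2 = 0.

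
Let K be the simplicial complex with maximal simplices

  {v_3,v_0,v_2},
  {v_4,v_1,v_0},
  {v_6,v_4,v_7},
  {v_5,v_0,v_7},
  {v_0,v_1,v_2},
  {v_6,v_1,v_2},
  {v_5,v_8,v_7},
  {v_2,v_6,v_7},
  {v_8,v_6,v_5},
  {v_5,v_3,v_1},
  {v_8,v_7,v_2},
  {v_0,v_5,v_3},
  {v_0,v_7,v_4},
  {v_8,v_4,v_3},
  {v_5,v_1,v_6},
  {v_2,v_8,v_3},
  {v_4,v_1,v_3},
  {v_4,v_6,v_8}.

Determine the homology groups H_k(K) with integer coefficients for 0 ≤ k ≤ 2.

Order the vertices as v_0 < v_1 < v_2 < v_3 < v_4 < v_5 < v_6 < v_7 < v_8. Listing each simplex with vertices in this order, K has dimension 2 with simplices:

  0-simplices (9): [v_0], [v_1], [v_2], [v_3], [v_4], [v_5], [v_6], [v_7], [v_8]
  1-simplices (27): (27 of them)
  2-simplices (18): (18 of them)

so the chain groups are C_0 ≅ Z^9, C_1 ≅ Z^27, C_2 ≅ Z^18.

The boundary map ∂_1: C_1 → C_0 maps an edge to its endpoints' difference, ∂[p,q] = q − p. For instance
  ∂[v_6,v_7] = [v_7] − [v_6].
The resulting 9×27 matrix has rank 8, and its Smith normal form has invariant factors (1,1,1,1,1,1,1,1).

The boundary map ∂_2: C_2 → C_1 sends each 2-simplex [p,q,r] to [q,r] − [p,r] + [p,q]. For instance
  ∂[v_4,v_6,v_8] = [v_6,v_8] − [v_4,v_8] + [v_4,v_6],
  ∂[v_0,v_2,v_3] = [v_2,v_3] − [v_0,v_3] + [v_0,v_2].
This gives a 27×18 integer matrix of rank 18; reducing to Smith normal form yields diagonal entries (1,1,1,1,1,1,1,1,1,1,1,1,1,1,1,1,1,2).

From H_k ≅ ker(∂_k) / im(∂_{k+1}) we obtain:

  H_0: rank C_0 − rank ∂_1 = 9 − 8 = 1, and the invariant factors of ∂_1 are all 1, so H_0 ≅ Z.
  H_1: rank ker ∂_1 − rank ∂_2 = (27 − 8) − 18 = 1, and ∂_2 has invariant factor 2 > 1, so H_1 ≅ Z ⊕ Z/2.
  H_2: rank ker ∂_2 − rank ∂_3 = (18 − 18) − 0 = 0, and there is no ∂_3, so H_2 ≅ 0.

(K is a triangulation of the Klein bottle.)

H_0 = Z,  H_1 = Z ⊕ Z/2,  H_2 = 0.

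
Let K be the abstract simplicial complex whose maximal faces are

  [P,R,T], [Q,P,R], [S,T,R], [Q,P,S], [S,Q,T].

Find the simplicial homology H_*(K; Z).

Take the total order P < Q < R < S < T on the vertex set. Then K (dimension 2) consists of the simplices:

  0-simplices (5): P, Q, R, S, T
  1-simplices (10): PQ, PR, PS, PT, QR, QS, QT, RS, RT, ST
  2-simplices (5): PQR, PQS, PRT, QST, RST

Hence C_0 ≅ Z^5, C_1 ≅ Z^10, C_2 ≅ Z^5.

The boundary map ∂_1: C_1 → C_0 sends each edge [p,q] (with p < q) to q − p. For instance
  ∂PR = R − P.
The resulting 5×10 matrix has rank 4, and its Smith normal form has invariant factors (1,1,1,1).

The boundary map ∂_2: C_2 → C_1 maps a triangle to the signed sum of its edges. For instance
  ∂PRT = RT − PT + PR,
  ∂PQR = QR − PR + PQ.
As a 10×5 matrix over Z this has rank 5, with invariant factors (1,1,1,1,1).

Now H_k = ker ∂_k / im ∂_{k+1}, so:

  H_0: rank C_0 − rank ∂_1 = 5 − 4 = 1, and the invariant factors of ∂_1 are all 1, so H_0 ≅ Z.
  H_1: rank ker ∂_1 − rank ∂_2 = (10 − 4) − 5 = 1, and the invariant factors of ∂_2 are all 1, so H_1 ≅ Z.
  H_2: rank ker ∂_2 − rank ∂_3 = (5 − 5) − 0 = 0, and there is no ∂_3, so H_2 ≅ 0.

H_0 = Z,  H_1 = Z,  H_2 = 0.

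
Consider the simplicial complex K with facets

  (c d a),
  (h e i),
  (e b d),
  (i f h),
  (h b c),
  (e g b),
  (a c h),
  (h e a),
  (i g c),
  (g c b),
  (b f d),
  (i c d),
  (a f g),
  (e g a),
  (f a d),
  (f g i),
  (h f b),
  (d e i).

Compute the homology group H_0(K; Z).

Order the vertices as a < b < c < d < e < f < g < h < i. Listing each simplex with vertices in this order, K has dimension 2 with simplices:

  0-simplices (9): a, b, c, d, e, f, g, h, i
  1-simplices (27): ac, ad, ae, af, ag, ah, bc, bd, be, bf, bg, bh, cd, cg, ch, ci, de, df, di, eg, eh, ei, fg, fh, fi, gi, hi
  2-simplices (18): acd, ach, adf, aeg, aeh, afg, bcg, bch, bde, bdf, beg, bfh, cdi, cgi, dei, ehi, fgi, fhi

so the chain groups are C_0 ≅ Z^9, C_1 ≅ Z^27, C_2 ≅ Z^18.

Boundary ∂_1: C_1 → C_0 sends each edge [p,q] (with p < q) to q − p.
The resulting 9×27 matrix has rank 8, and its Smith normal form has invariant factors (1,1,1,1,1,1,1,1).

The boundary map ∂_2: C_2 → C_1 sends each 2-simplex [p,q,r] to [q,r] − [p,r] + [p,q]. For instance
  ∂ehi = hi − ei + eh,
  ∂bdf = df − bf + bd.
This gives a 27×18 integer matrix of rank 17; reducing to Smith normal form yields diagonal entries (1,1,1,1,1,1,1,1,1,1,1,1,1,1,1,1,1).

Now H_k = ker ∂_k / im ∂_{k+1}, so:

  H_0: rank C_0 − rank ∂_1 = 9 − 8 = 1, and the invariant factors of ∂_1 are all 1, so H_0 ≅ Z.

H_0 = Z.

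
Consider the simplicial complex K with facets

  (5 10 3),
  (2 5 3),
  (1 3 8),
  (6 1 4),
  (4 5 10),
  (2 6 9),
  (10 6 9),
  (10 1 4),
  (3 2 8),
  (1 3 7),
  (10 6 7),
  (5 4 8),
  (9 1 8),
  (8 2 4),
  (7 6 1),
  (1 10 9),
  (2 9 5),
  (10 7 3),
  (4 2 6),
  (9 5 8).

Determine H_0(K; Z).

H_0 ≅ Z.

Take the total order 1 < 2 < 3 < 4 < 5 < 6 < 7 < 8 < 9 < 10 on the vertex set. Then K (dimension 2) consists of the simplices:

  0-simplices (10): [1], [2], [3], [4], [5], [6], [7], [8], [9], [10]
  1-simplices (30): (30 of them)
  2-simplices (20): (20 of them)

giving chain groups C_0 ≅ Z^10, C_1 ≅ Z^30, C_2 ≅ Z^20.

Boundary ∂_1: C_1 → C_0 maps an edge to its endpoints' difference, ∂[p,q] = q − p.
The resulting 10×30 matrix has rank 9, and its Smith normal form has invariant factors (1,1,1,1,1,1,1,1,1).

The boundary map ∂_2: C_2 → C_1 acts by ∂[p,q,r] = [q,r] − [p,r] + [p,q]. For instance
  ∂[1,3,8] = [3,8] − [1,8] + [1,3],
  ∂[2,4,8] = [4,8] − [2,8] + [2,4].
This gives a 30×20 integer matrix of rank 20; reducing to Smith normal form yields diagonal entries (1,1,1,1,1,1,1,1,1,1,1,1,1,1,1,1,1,1,1,2).

From H_k ≅ ker(∂_k) / im(∂_{k+1}) we obtain:

  H_0: rank C_0 − rank ∂_1 = 10 − 9 = 1, and the invariant factors of ∂_1 are all 1, so H_0 = Z.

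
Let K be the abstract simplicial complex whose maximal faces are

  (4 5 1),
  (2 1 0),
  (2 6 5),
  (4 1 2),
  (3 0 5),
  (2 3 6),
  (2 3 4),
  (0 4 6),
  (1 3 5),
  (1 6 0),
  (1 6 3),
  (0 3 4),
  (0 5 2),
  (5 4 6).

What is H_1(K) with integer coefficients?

Take the total order 0 < 1 < 2 < 3 < 4 < 5 < 6 on the vertex set. Then K (dimension 2) consists of the simplices:

  0-simplices (7): [0], [1], [2], [3], [4], [5], [6]
  1-simplices (21): [0,1], [0,2], [0,3], [0,4], [0,5], [0,6], [1,2], [1,3], [1,4], [1,5], [1,6], [2,3], [2,4], [2,5], [2,6], [3,4], [3,5], [3,6], [4,5], [4,6], [5,6]
  2-simplices (14): [0,1,2], [0,1,6], [0,2,5], [0,3,4], [0,3,5], [0,4,6], [1,2,4], [1,3,5], [1,3,6], [1,4,5], [2,3,4], [2,3,6], [2,5,6], [4,5,6]

giving chain groups C_0 ≅ Z^7, C_1 ≅ Z^21, C_2 ≅ Z^14.

∂_1: C_1 → C_0 maps an edge to its endpoints' difference, ∂[p,q] = q − p. For instance
  ∂[1,6] = [6] − [1].
The 7×21 boundary matrix has rank 6 and Smith normal form diag(1,1,1,1,1,1).

The boundary map ∂_2: C_2 → C_1 sends each 2-simplex [p,q,r] to [q,r] − [p,r] + [p,q]. For instance
  ∂[4,5,6] = [5,6] − [4,6] + [4,5],
  ∂[1,4,5] = [4,5] − [1,5] + [1,4].
The resulting 21×14 matrix has rank 13, and its Smith normal form has invariant factors (1,1,1,1,1,1,1,1,1,1,1,1,1).

Reading off H_k = ker ∂_k / im ∂_{k+1}:

  H_1: rank ker ∂_1 − rank ∂_2 = (21 − 6) − 13 = 2, and the invariant factors of ∂_2 are all 1, so H_1 ≅ Z^2.

H_1 ≅ Z^2.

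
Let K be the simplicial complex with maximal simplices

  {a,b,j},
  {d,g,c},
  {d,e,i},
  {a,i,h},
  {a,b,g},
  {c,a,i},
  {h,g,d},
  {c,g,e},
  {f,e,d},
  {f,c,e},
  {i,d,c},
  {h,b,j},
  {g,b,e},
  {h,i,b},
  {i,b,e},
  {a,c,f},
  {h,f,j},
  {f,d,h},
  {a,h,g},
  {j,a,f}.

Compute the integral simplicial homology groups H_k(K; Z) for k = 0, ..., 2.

H_0 ≅ Z,  H_1 ≅ Z ⊕ Z/2,  H_2 = 0.

K has 10 vertices, 30 edges, 20 triangles.
rank ∂_0 = 0, rank ∂_1 = 9 ⇒ b_0 = 10 − 0 − 9 = 1; all invariant factors of ∂_1 are 1 so no torsion. So H_0 = Z.
rank ∂_1 = 9, rank ∂_2 = 20 ⇒ b_1 = 30 − 9 − 20 = 1; ∂_2 has invariant factor(s) [2] giving torsion. So H_1 = Z ⊕ Z/2.
rank ∂_2 = 20, rank ∂_3 = 0 ⇒ b_2 = 20 − 20 − 0 = 0. So H_2 = 0.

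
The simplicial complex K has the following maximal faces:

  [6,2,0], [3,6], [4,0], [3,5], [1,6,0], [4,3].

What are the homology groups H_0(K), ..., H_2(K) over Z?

We work with the vertex ordering 0 < 1 < 2 < 3 < 4 < 5 < 6. The simplices of K, each written with vertices in increasing order, are:

  0-simplices (7): [0], [1], [2], [3], [4], [5], [6]
  1-simplices (9): [0,1], [0,2], [0,4], [0,6], [1,6], [2,6], [3,4], [3,5], [3,6]
  2-simplices (2): [0,1,6], [0,2,6]

Hence C_0 ≅ Z^7, C_1 ≅ Z^9, C_2 ≅ Z^2.

The boundary map ∂_1: C_1 → C_0 sends each edge [p,q] (with p < q) to q − p. For instance
  ∂[2,6] = [6] − [2].
As a 7×9 matrix over Z this has rank 6, with invariant factors (1,1,1,1,1,1).

The boundary map ∂_2: C_2 → C_1 sends each 2-simplex [p,q,r] to [q,r] − [p,r] + [p,q]. For instance
  ∂[0,1,6] = [1,6] − [0,6] + [0,1],
  ∂[0,2,6] = [2,6] − [0,6] + [0,2].
This gives a 9×2 integer matrix of rank 2; reducing to Smith normal form yields diagonal entries (1,1).

Reading off H_k = ker ∂_k / im ∂_{k+1}:

  H_0: rank C_0 − rank ∂_1 = 7 − 6 = 1, and the invariant factors of ∂_1 are all 1, so H_0 ≅ Z.
  H_1: rank ker ∂_1 − rank ∂_2 = (9 − 6) − 2 = 1, and the invariant factors of ∂_2 are all 1, so H_1 ≅ Z.
  H_2: rank ker ∂_2 − rank ∂_3 = (2 − 2) − 0 = 0, and there is no ∂_3, so H_2 ≅ 0.

As a check, the Euler characteristic is 7 − 9 + 2 = 0, which agrees with 1 − 1 + 0 = 0.

H_0 = Z,  H_1 = Z,  H_2 = 0.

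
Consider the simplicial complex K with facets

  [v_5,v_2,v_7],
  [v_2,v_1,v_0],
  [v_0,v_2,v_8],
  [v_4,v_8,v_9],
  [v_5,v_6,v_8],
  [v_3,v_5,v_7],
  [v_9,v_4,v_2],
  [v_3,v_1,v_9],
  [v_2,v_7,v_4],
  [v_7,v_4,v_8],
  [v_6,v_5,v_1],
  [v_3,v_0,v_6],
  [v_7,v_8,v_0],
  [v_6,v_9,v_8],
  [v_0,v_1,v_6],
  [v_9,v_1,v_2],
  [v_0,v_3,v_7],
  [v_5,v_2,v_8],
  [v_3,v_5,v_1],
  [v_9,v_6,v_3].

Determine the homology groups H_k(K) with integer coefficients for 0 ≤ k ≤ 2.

H_0 = Z,  H_1 = Z ⊕ Z/2,  H_2 = 0.

Order the vertices as v_0 < v_1 < v_2 < v_3 < v_4 < v_5 < v_6 < v_7 < v_8 < v_9. Listing each simplex with vertices in this order, K has dimension 2 with simplices:

  0-simplices (10): [v_0], [v_1], [v_2], [v_3], [v_4], [v_5], [v_6], [v_7], [v_8], [v_9]
  1-simplices (30): (30 of them)
  2-simplices (20): (20 of them)

giving chain groups C_0 ≅ Z^10, C_1 ≅ Z^30, C_2 ≅ Z^20.

∂_1: C_1 → C_0 is given by ∂[p,q] = [q] − [p].
As a 10×30 matrix over Z this has rank 9, with invariant factors (1,1,1,1,1,1,1,1,1).

∂_2: C_2 → C_1 acts by ∂[p,q,r] = [q,r] − [p,r] + [p,q]. For instance
  ∂[v_2,v_5,v_7] = [v_5,v_7] − [v_2,v_7] + [v_2,v_5],
  ∂[v_1,v_3,v_9] = [v_3,v_9] − [v_1,v_9] + [v_1,v_3].
This gives a 30×20 integer matrix of rank 20; reducing to Smith normal form yields diagonal entries (1,1,1,1,1,1,1,1,1,1,1,1,1,1,1,1,1,1,1,2).

Computing H_k = (kernel of ∂_k) / (image of ∂_{k+1}):

  H_0: rank C_0 − rank ∂_1 = 10 − 9 = 1, and the invariant factors of ∂_1 are all 1, so H_0 ≅ Z.
  H_1: rank ker ∂_1 − rank ∂_2 = (30 − 9) − 20 = 1, and ∂_2 has invariant factor 2 > 1, so H_1 ≅ Z ⊕ Z/2.
  H_2: rank ker ∂_2 − rank ∂_3 = (20 − 20) − 0 = 0, and there is no ∂_3, so H_2 ≅ 0.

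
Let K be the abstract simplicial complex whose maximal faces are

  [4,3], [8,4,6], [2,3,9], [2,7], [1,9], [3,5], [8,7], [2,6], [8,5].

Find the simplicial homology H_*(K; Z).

H_0 = Z,  H_1 = Z^3,  H_2 = 0.

Order the vertices as 1 < 2 < 3 < 4 < 5 < 6 < 7 < 8 < 9. Listing each simplex with vertices in this order, K has dimension 2 with simplices:

  0-simplices (9): [1], [2], [3], [4], [5], [6], [7], [8], [9]
  1-simplices (13): [1,9], [2,3], [2,6], [2,7], [2,9], [3,4], [3,5], [3,9], [4,6], [4,8], [5,8], [6,8], [7,8]
  2-simplices (2): [2,3,9], [4,6,8]

so the chain groups are C_0 ≅ Z^9, C_1 ≅ Z^13, C_2 ≅ Z^2.

∂_1: C_1 → C_0 maps an edge to its endpoints' difference, ∂[p,q] = q − p.
This gives a 9×13 integer matrix of rank 8; reducing to Smith normal form yields diagonal entries (1,1,1,1,1,1,1,1).

∂_2: C_2 → C_1 maps a triangle to the signed sum of its edges. For instance
  ∂[4,6,8] = [6,8] − [4,8] + [4,6],
  ∂[2,3,9] = [3,9] − [2,9] + [2,3].
This gives a 13×2 integer matrix of rank 2; reducing to Smith normal form yields diagonal entries (1,1).

Computing H_k = (kernel of ∂_k) / (image of ∂_{k+1}):

  H_0: rank C_0 − rank ∂_1 = 9 − 8 = 1, and the invariant factors of ∂_1 are all 1, so H_0 = Z.
  H_1: rank ker ∂_1 − rank ∂_2 = (13 − 8) − 2 = 3, and the invariant factors of ∂_2 are all 1, so H_1 = Z^3.
  H_2: rank ker ∂_2 − rank ∂_3 = (2 − 2) − 0 = 0, and there is no ∂_3, so H_2 = 0.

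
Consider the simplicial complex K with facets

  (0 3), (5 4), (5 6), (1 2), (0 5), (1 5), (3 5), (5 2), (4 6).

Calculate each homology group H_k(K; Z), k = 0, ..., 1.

Take the total order 0 < 1 < 2 < 3 < 4 < 5 < 6 on the vertex set. Then K (dimension 1) consists of the simplices:

  0-simplices (7): [0], [1], [2], [3], [4], [5], [6]
  1-simplices (9): [0,3], [0,5], [1,2], [1,5], [2,5], [3,5], [4,5], [4,6], [5,6]

giving chain groups C_0 ≅ Z^7, C_1 ≅ Z^9.

Boundary ∂_1: C_1 → C_0 maps an edge to its endpoints' difference, ∂[p,q] = q − p.
This gives a 7×9 integer matrix of rank 6; reducing to Smith normal form yields diagonal entries (1,1,1,1,1,1).

Reading off H_k = ker ∂_k / im ∂_{k+1}:

  H_0: rank C_0 − rank ∂_1 = 7 − 6 = 1, and the invariant factors of ∂_1 are all 1, so H_0 ≅ Z.
  H_1: rank ker ∂_1 − rank ∂_2 = (9 − 6) − 0 = 3, and there is no ∂_2, so H_1 ≅ Z^3.

H_0 ≅ Z,  H_1 ≅ Z^3.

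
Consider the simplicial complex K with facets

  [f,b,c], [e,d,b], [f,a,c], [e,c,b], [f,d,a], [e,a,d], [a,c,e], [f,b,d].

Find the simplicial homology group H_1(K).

Order the vertices as a < b < c < d < e < f. Listing each simplex with vertices in this order, K has dimension 2 with simplices:

  0-simplices (6): a, b, c, d, e, f
  1-simplices (12): ac, ad, ae, af, bc, bd, be, bf, ce, cf, de, df
  2-simplices (8): ace, acf, ade, adf, bce, bcf, bde, bdf

giving chain groups C_0 ≅ Z^6, C_1 ≅ Z^12, C_2 ≅ Z^8.

Boundary ∂_1: C_1 → C_0 sends each edge [p,q] (with p < q) to q − p.
The resulting 6×12 matrix has rank 5, and its Smith normal form has invariant factors (1,1,1,1,1).

∂_2: C_2 → C_1 maps a triangle to the signed sum of its edges. For instance
  ∂bde = de − be + bd,
  ∂bdf = df − bf + bd.
The 12×8 boundary matrix has rank 7 and Smith normal form diag(1,1,1,1,1,1,1).

Now H_k = ker ∂_k / im ∂_{k+1}, so:

  H_1: rank ker ∂_1 − rank ∂_2 = (12 − 5) − 7 = 0, and the invariant factors of ∂_2 are all 1, so H_1 = 0.

H_1 = 0.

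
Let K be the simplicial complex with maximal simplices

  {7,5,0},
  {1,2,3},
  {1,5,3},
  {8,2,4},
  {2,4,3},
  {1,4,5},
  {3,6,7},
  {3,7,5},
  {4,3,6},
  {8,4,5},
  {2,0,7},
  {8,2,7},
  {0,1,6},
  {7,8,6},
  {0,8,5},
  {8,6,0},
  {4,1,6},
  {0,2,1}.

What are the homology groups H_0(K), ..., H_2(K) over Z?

Take the total order 0 < 1 < 2 < 3 < 4 < 5 < 6 < 7 < 8 on the vertex set. Then K (dimension 2) consists of the simplices:

  0-simplices (9): [0], [1], [2], [3], [4], [5], [6], [7], [8]
  1-simplices (27): (27 of them)
  2-simplices (18): [0,1,2], [0,1,6], [0,2,7], [0,5,7], [0,5,8], [0,6,8], [1,2,3], [1,3,5], [1,4,5], [1,4,6], [2,3,4], [2,4,8], [2,7,8], [3,4,6], [3,5,7], [3,6,7], [4,5,8], [6,7,8]

giving chain groups C_0 ≅ Z^9, C_1 ≅ Z^27, C_2 ≅ Z^18.

∂_1: C_1 → C_0 is given by ∂[p,q] = [q] − [p]. For instance
  ∂[3,4] = [4] − [3].
As a 9×27 matrix over Z this has rank 8, with invariant factors (1,1,1,1,1,1,1,1).

The boundary map ∂_2: C_2 → C_1 acts by ∂[p,q,r] = [q,r] − [p,r] + [p,q]. For instance
  ∂[3,6,7] = [6,7] − [3,7] + [3,6],
  ∂[6,7,8] = [7,8] − [6,8] + [6,7].
This gives a 27×18 integer matrix of rank 18; reducing to Smith normal form yields diagonal entries (1,1,1,1,1,1,1,1,1,1,1,1,1,1,1,1,1,2).

Now H_k = ker ∂_k / im ∂_{k+1}, so:

  H_0: rank C_0 − rank ∂_1 = 9 − 8 = 1, and the invariant factors of ∂_1 are all 1, so H_0 = Z.
  H_1: rank ker ∂_1 − rank ∂_2 = (27 − 8) − 18 = 1, and ∂_2 has invariant factor 2 > 1, so H_1 = Z ⊕ Z/2.
  H_2: rank ker ∂_2 − rank ∂_3 = (18 − 18) − 0 = 0, and there is no ∂_3, so H_2 = 0.

(K is a triangulation of the Klein bottle.)

H_0 ≅ Z,  H_1 ≅ Z ⊕ Z/2,  H_2 = 0.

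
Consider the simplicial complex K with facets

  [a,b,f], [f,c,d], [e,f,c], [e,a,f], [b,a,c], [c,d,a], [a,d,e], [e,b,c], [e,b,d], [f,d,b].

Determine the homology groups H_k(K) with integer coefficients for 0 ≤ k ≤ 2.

Fix the vertex order a < b < c < d < e < f and write every simplex with vertices in increasing order. Then dim K = 2 and the simplices of K are:

  0-simplices (6): a, b, c, d, e, f
  1-simplices (15): ab, ac, ad, ae, af, bc, bd, be, bf, cd, ce, cf, de, df, ef
  2-simplices (10): abc, abf, acd, ade, aef, bce, bde, bdf, cdf, cef

so the chain groups are C_0 ≅ Z^6, C_1 ≅ Z^15, C_2 ≅ Z^10.

The boundary map ∂_1: C_1 → C_0 is given by ∂[p,q] = [q] − [p]. For instance
  ∂ae = e − a.
This gives a 6×15 integer matrix of rank 5; reducing to Smith normal form yields diagonal entries (1,1,1,1,1).

The boundary map ∂_2: C_2 → C_1 acts by ∂[p,q,r] = [q,r] − [p,r] + [p,q]. For instance
  ∂bde = de − be + bd,
  ∂abf = bf − af + ab.
The resulting 15×10 matrix has rank 10, and its Smith normal form has invariant factors (1,1,1,1,1,1,1,1,1,2).

Computing H_k = (kernel of ∂_k) / (image of ∂_{k+1}):

  H_0: rank C_0 − rank ∂_1 = 6 − 5 = 1, and the invariant factors of ∂_1 are all 1, so H_0 = Z.
  H_1: rank ker ∂_1 − rank ∂_2 = (15 − 5) − 10 = 0, and ∂_2 has invariant factor 2 > 1, so H_1 = Z/2Z.
  H_2: rank ker ∂_2 − rank ∂_3 = (10 − 10) − 0 = 0, and there is no ∂_3, so H_2 = 0.

H_0 = Z,  H_1 = Z/2Z,  H_2 = 0.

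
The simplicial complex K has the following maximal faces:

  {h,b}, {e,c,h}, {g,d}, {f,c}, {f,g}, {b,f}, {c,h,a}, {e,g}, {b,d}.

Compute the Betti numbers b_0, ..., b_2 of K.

We work with the vertex ordering a < b < c < d < e < f < g < h. The simplices of K, each written with vertices in increasing order, are:

  0-simplices (8): a, b, c, d, e, f, g, h
  1-simplices (12): ac, ah, bd, bf, bh, ce, cf, ch, dg, eg, eh, fg
  2-simplices (2): ach, ceh

giving chain groups C_0 ≅ Z^8, C_1 ≅ Z^12, C_2 ≅ Z^2.

∂_1: C_1 → C_0 is given by ∂[p,q] = [q] − [p]. For instance
  ∂eh = h − e.
The 8×12 boundary matrix has rank 7 and Smith normal form diag(1,1,1,1,1,1,1).

Boundary ∂_2: C_2 → C_1 acts by ∂[p,q,r] = [q,r] − [p,r] + [p,q]. For instance
  ∂ceh = eh − ch + ce,
  ∂ach = ch − ah + ac.
The resulting 12×2 matrix has rank 2, and its Smith normal form has invariant factors (1,1).

Now H_k = ker ∂_k / im ∂_{k+1}, so:

  H_0: rank C_0 − rank ∂_1 = 8 − 7 = 1, and the invariant factors of ∂_1 are all 1, so H_0 ≅ Z.
  H_1: rank ker ∂_1 − rank ∂_2 = (12 − 7) − 2 = 3, and the invariant factors of ∂_2 are all 1, so H_1 ≅ Z^3.
  H_2: rank ker ∂_2 − rank ∂_3 = (2 − 2) − 0 = 0, and there is no ∂_3, so H_2 ≅ 0.

As a check, the Euler characteristic is 8 − 12 + 2 = -2, which agrees with 1 − 3 + 0 = -2.

Hence the Betti numbers are b_0 = 1, b_1 = 3, b_2 = 0.

b_0 = 1, b_1 = 3, b_2 = 0.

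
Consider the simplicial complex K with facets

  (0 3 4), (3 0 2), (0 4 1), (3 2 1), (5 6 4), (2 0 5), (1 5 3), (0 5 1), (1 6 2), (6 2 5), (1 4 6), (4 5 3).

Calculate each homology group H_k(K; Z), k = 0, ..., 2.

H_0 ≅ Z,  H_1 ≅ Z/2,  H_2 = 0.

Take the total order 0 < 1 < 2 < 3 < 4 < 5 < 6 on the vertex set. Then K (dimension 2) consists of the simplices:

  0-simplices (7): [0], [1], [2], [3], [4], [5], [6]
  1-simplices (18): [0,1], [0,2], [0,3], [0,4], [0,5], [1,2], [1,3], [1,4], [1,5], [1,6], [2,3], [2,5], [2,6], [3,4], [3,5], [4,5], [4,6], [5,6]
  2-simplices (12): [0,1,4], [0,1,5], [0,2,3], [0,2,5], [0,3,4], [1,2,3], [1,2,6], [1,3,5], [1,4,6], [2,5,6], [3,4,5], [4,5,6]

giving chain groups C_0 ≅ Z^7, C_1 ≅ Z^18, C_2 ≅ Z^12.

The boundary map ∂_1: C_1 → C_0 maps an edge to its endpoints' difference, ∂[p,q] = q − p. For instance
  ∂[3,4] = [4] − [3].
As a 7×18 matrix over Z this has rank 6, with invariant factors (1,1,1,1,1,1).

∂_2: C_2 → C_1 maps a triangle to the signed sum of its edges. For instance
  ∂[0,2,5] = [2,5] − [0,5] + [0,2],
  ∂[0,3,4] = [3,4] − [0,4] + [0,3].
The resulting 18×12 matrix has rank 12, and its Smith normal form has invariant factors (1,1,1,1,1,1,1,1,1,1,1,2).

Now H_k = ker ∂_k / im ∂_{k+1}, so:

  H_0: rank C_0 − rank ∂_1 = 7 − 6 = 1, and the invariant factors of ∂_1 are all 1, so H_0 = Z.
  H_1: rank ker ∂_1 − rank ∂_2 = (18 − 6) − 12 = 0, and ∂_2 has invariant factor 2 > 1, so H_1 = Z/2.
  H_2: rank ker ∂_2 − rank ∂_3 = (12 − 12) − 0 = 0, and there is no ∂_3, so H_2 = 0.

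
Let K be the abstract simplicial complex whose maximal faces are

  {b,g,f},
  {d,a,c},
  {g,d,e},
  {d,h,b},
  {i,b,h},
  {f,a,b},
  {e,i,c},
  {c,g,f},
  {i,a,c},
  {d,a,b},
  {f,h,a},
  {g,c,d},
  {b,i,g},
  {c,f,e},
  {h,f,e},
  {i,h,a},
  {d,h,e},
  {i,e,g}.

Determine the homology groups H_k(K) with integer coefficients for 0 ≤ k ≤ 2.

H_0 ≅ Z,  H_1 ≅ Z ⊕ Z/2,  H_2 = 0.

We work with the vertex ordering a < b < c < d < e < f < g < h < i. The simplices of K, each written with vertices in increasing order, are:

  0-simplices (9): a, b, c, d, e, f, g, h, i
  1-simplices (27): ab, ac, ad, af, ah, ai, bd, bf, bg, bh, bi, cd, ce, cf, cg, ci, de, dg, dh, ef, eg, eh, ei, fg, fh, gi, hi
  2-simplices (18): abd, abf, acd, aci, afh, ahi, bdh, bfg, bgi, bhi, cdg, cef, cei, cfg, deg, deh, efh, egi

giving chain groups C_0 ≅ Z^9, C_1 ≅ Z^27, C_2 ≅ Z^18.

The boundary map ∂_1: C_1 → C_0 maps an edge to its endpoints' difference, ∂[p,q] = q − p. For instance
  ∂bi = i − b.
The 9×27 boundary matrix has rank 8 and Smith normal form diag(1,1,1,1,1,1,1,1).

∂_2: C_2 → C_1 maps a triangle to the signed sum of its edges. For instance
  ∂cei = ei − ci + ce,
  ∂bhi = hi − bi + bh.
This gives a 27×18 integer matrix of rank 18; reducing to Smith normal form yields diagonal entries (1,1,1,1,1,1,1,1,1,1,1,1,1,1,1,1,1,2).

Now H_k = ker ∂_k / im ∂_{k+1}, so:

  H_0: rank C_0 − rank ∂_1 = 9 − 8 = 1, and the invariant factors of ∂_1 are all 1, so H_0 = Z.
  H_1: rank ker ∂_1 − rank ∂_2 = (27 − 8) − 18 = 1, and ∂_2 has invariant factor 2 > 1, so H_1 = Z ⊕ Z/2.
  H_2: rank ker ∂_2 − rank ∂_3 = (18 − 18) − 0 = 0, and there is no ∂_3, so H_2 = 0.

(K is a triangulation of the Klein bottle.)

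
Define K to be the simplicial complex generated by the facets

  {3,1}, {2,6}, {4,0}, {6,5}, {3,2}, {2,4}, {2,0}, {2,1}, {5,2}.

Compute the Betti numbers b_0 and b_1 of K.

K has 7 vertices, 9 edges.
rank ∂_0 = 0, rank ∂_1 = 6 ⇒ b_0 = 7 − 0 − 6 = 1; all invariant factors of ∂_1 are 1 so no torsion. So H_0 ≅ Z.
rank ∂_1 = 6, rank ∂_2 = 0 ⇒ b_1 = 9 − 6 − 0 = 3. So H_1 ≅ Z^3.

b_0 = 1, b_1 = 3.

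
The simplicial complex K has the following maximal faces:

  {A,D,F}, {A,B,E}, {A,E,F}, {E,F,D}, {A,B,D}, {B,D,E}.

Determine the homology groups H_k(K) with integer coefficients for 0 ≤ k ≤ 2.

H_0 = Z,  H_1 = 0,  H_2 = Z.

Take the total order A < B < D < E < F on the vertex set. Then K (dimension 2) consists of the simplices:

  0-simplices (5): A, B, D, E, F
  1-simplices (9): AB, AD, AE, AF, BD, BE, DE, DF, EF
  2-simplices (6): ABD, ABE, ADF, AEF, BDE, DEF

giving chain groups C_0 ≅ Z^5, C_1 ≅ Z^9, C_2 ≅ Z^6.

Boundary ∂_1: C_1 → C_0 is given by ∂[p,q] = [q] − [p].
As a 5×9 matrix over Z this has rank 4, with invariant factors (1,1,1,1).

Boundary ∂_2: C_2 → C_1 maps a triangle to the signed sum of its edges. For instance
  ∂AEF = EF − AF + AE,
  ∂DEF = EF − DF + DE.
This gives a 9×6 integer matrix of rank 5; reducing to Smith normal form yields diagonal entries (1,1,1,1,1).

From H_k ≅ ker(∂_k) / im(∂_{k+1}) we obtain:

  H_0: rank C_0 − rank ∂_1 = 5 − 4 = 1, and the invariant factors of ∂_1 are all 1, so H_0 ≅ Z.
  H_1: rank ker ∂_1 − rank ∂_2 = (9 − 4) − 5 = 0, and the invariant factors of ∂_2 are all 1, so H_1 ≅ 0.
  H_2: rank ker ∂_2 − rank ∂_3 = (6 − 5) − 0 = 1, and there is no ∂_3, so H_2 ≅ Z.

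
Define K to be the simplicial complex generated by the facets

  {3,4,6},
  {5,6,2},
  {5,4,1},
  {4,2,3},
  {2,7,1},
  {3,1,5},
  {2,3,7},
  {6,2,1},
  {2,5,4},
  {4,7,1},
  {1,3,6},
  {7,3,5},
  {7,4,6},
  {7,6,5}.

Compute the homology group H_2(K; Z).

K has 7 vertices, 21 edges, 14 triangles.
rank ∂_2 = 13, rank ∂_3 = 0 ⇒ b_2 = 14 − 13 − 0 = 1. So H_2 ≅ Z.

H_2 = Z.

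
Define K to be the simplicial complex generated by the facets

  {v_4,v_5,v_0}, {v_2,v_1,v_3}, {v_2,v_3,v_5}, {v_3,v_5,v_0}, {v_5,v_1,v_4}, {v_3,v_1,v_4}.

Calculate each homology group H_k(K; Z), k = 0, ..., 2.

Take the total order v_0 < v_1 < v_2 < v_3 < v_4 < v_5 on the vertex set. Then K (dimension 2) consists of the simplices:

  0-simplices (6): [v_0], [v_1], [v_2], [v_3], [v_4], [v_5]
  1-simplices (12): [v_0,v_3], [v_0,v_4], [v_0,v_5], [v_1,v_2], [v_1,v_3], [v_1,v_4], [v_1,v_5], [v_2,v_3], [v_2,v_5], [v_3,v_4], [v_3,v_5], [v_4,v_5]
  2-simplices (6): [v_0,v_3,v_5], [v_0,v_4,v_5], [v_1,v_2,v_3], [v_1,v_3,v_4], [v_1,v_4,v_5], [v_2,v_3,v_5]

Hence C_0 ≅ Z^6, C_1 ≅ Z^12, C_2 ≅ Z^6.

The boundary map ∂_1: C_1 → C_0 is given by ∂[p,q] = [q] − [p]. For instance
  ∂[v_0,v_4] = [v_4] − [v_0].
This gives a 6×12 integer matrix of rank 5; reducing to Smith normal form yields diagonal entries (1,1,1,1,1).

∂_2: C_2 → C_1 sends each 2-simplex [p,q,r] to [q,r] − [p,r] + [p,q]. For instance
  ∂[v_1,v_3,v_4] = [v_3,v_4] − [v_1,v_4] + [v_1,v_3],
  ∂[v_1,v_4,v_5] = [v_4,v_5] − [v_1,v_5] + [v_1,v_4].
The 12×6 boundary matrix has rank 6 and Smith normal form diag(1,1,1,1,1,1).

Computing H_k = (kernel of ∂_k) / (image of ∂_{k+1}):

  H_0: rank C_0 − rank ∂_1 = 6 − 5 = 1, and the invariant factors of ∂_1 are all 1, so H_0 ≅ Z.
  H_1: rank ker ∂_1 − rank ∂_2 = (12 − 5) − 6 = 1, and the invariant factors of ∂_2 are all 1, so H_1 ≅ Z.
  H_2: rank ker ∂_2 − rank ∂_3 = (6 − 6) − 0 = 0, and there is no ∂_3, so H_2 ≅ 0.

H_0 = Z,  H_1 = Z,  H_2 = 0.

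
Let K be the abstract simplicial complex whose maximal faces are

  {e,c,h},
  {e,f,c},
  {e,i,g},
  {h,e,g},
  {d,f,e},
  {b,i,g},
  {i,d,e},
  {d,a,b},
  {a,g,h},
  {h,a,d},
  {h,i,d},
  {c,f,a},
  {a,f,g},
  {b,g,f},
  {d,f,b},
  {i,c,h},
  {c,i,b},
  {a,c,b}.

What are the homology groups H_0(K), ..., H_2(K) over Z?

H_0 ≅ Z,  H_1 ≅ Z ⊕ Z/2,  H_2 = 0.

Fix the vertex order a < b < c < d < e < f < g < h < i and write every simplex with vertices in increasing order. Then dim K = 2 and the simplices of K are:

  0-simplices (9): a, b, c, d, e, f, g, h, i
  1-simplices (27): ab, ac, ad, af, ag, ah, bc, bd, bf, bg, bi, ce, cf, ch, ci, de, df, dh, di, ef, eg, eh, ei, fg, gh, gi, hi
  2-simplices (18): abc, abd, acf, adh, afg, agh, bci, bdf, bfg, bgi, cef, ceh, chi, def, dei, dhi, egh, egi

giving chain groups C_0 ≅ Z^9, C_1 ≅ Z^27, C_2 ≅ Z^18.

Boundary ∂_1: C_1 → C_0 sends each edge [p,q] (with p < q) to q − p. For instance
  ∂ei = i − e.
The 9×27 boundary matrix has rank 8 and Smith normal form diag(1,1,1,1,1,1,1,1).

∂_2: C_2 → C_1 sends each 2-simplex [p,q,r] to [q,r] − [p,r] + [p,q]. For instance
  ∂afg = fg − ag + af,
  ∂ceh = eh − ch + ce.
As a 27×18 matrix over Z this has rank 18, with invariant factors (1,1,1,1,1,1,1,1,1,1,1,1,1,1,1,1,1,2).

Computing H_k = (kernel of ∂_k) / (image of ∂_{k+1}):

  H_0: rank C_0 − rank ∂_1 = 9 − 8 = 1, and the invariant factors of ∂_1 are all 1, so H_0 ≅ Z.
  H_1: rank ker ∂_1 − rank ∂_2 = (27 − 8) − 18 = 1, and ∂_2 has invariant factor 2 > 1, so H_1 ≅ Z ⊕ Z/2.
  H_2: rank ker ∂_2 − rank ∂_3 = (18 − 18) − 0 = 0, and there is no ∂_3, so H_2 ≅ 0.

As a check, the Euler characteristic is 9 − 27 + 18 = 0, which agrees with 1 − 1 + 0 = 0.
(K is a triangulation of the Klein bottle.)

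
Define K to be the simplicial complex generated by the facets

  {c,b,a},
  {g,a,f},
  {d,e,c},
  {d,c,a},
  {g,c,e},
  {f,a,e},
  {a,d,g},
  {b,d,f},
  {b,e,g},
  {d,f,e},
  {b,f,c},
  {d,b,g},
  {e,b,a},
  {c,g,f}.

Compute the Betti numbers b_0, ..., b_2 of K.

b_0 = 1, b_1 = 2, b_2 = 1.

We work with the vertex ordering a < b < c < d < e < f < g. The simplices of K, each written with vertices in increasing order, are:

  0-simplices (7): a, b, c, d, e, f, g
  1-simplices (21): ab, ac, ad, ae, af, ag, bc, bd, be, bf, bg, cd, ce, cf, cg, de, df, dg, ef, eg, fg
  2-simplices (14): abc, abe, acd, adg, aef, afg, bcf, bdf, bdg, beg, cde, ceg, cfg, def

so the chain groups are C_0 ≅ Z^7, C_1 ≅ Z^21, C_2 ≅ Z^14.

Boundary ∂_1: C_1 → C_0 maps an edge to its endpoints' difference, ∂[p,q] = q − p. For instance
  ∂af = f − a.
The resulting 7×21 matrix has rank 6, and its Smith normal form has invariant factors (1,1,1,1,1,1).

∂_2: C_2 → C_1 acts by ∂[p,q,r] = [q,r] − [p,r] + [p,q]. For instance
  ∂acd = cd − ad + ac,
  ∂abe = be − ae + ab.
As a 21×14 matrix over Z this has rank 13, with invariant factors (1,1,1,1,1,1,1,1,1,1,1,1,1).

Reading off H_k = ker ∂_k / im ∂_{k+1}:

  H_0: rank C_0 − rank ∂_1 = 7 − 6 = 1, and the invariant factors of ∂_1 are all 1, so H_0 ≅ Z.
  H_1: rank ker ∂_1 − rank ∂_2 = (21 − 6) − 13 = 2, and the invariant factors of ∂_2 are all 1, so H_1 ≅ Z^2.
  H_2: rank ker ∂_2 − rank ∂_3 = (14 − 13) − 0 = 1, and there is no ∂_3, so H_2 ≅ Z.

As a check, the Euler characteristic is 7 − 21 + 14 = 0, which agrees with 1 − 2 + 1 = 0.

Hence the Betti numbers are b_0 = 1, b_1 = 2, b_2 = 1.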